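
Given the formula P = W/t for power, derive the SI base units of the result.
Units of each symbol in P = W/t:
  W (work): kg·m²/s²
  t (time): s  → in the denominator, contributes 1/s

Multiplying the contributions: [kg·m²/s²] · [1/s]
Adding exponents of each base unit: kg: 1, m: 2, s: -3
SI base units of power: kg·m²/s³

Answer: kg·m²/s³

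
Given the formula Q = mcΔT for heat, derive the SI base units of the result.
Units of each symbol in Q = mcΔT:
  m (mass): kg
  c (specific heat capacity, in J/(kg·K)): m²/(s²·K)
  ΔT (temperature change): K

Multiplying the contributions: [kg] · [m²/(s²·K)] · [K]
Adding exponents of each base unit: kg: 1, m: 2, s: -2
SI base units of heat: kg·m²/s²

Answer: kg·m²/s²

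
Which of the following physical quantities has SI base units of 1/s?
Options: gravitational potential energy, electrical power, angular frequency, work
Checking the SI base units of each option:
  gravitational potential energy (U = -GMm/r): kg·m²/s²  ✗
  electrical power (P = IV): kg·m²/s³  ✗
  angular frequency (ω = 2πf): 1/s  ✓ matches
  work (W = Fd): kg·m²/s²  ✗

Only angular frequency has units 1/s.

Answer: angular frequency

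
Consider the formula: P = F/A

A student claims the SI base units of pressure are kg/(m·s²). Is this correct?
Units of each symbol in P = F/A:
  F (force): kg·m/s²
  A (area): m²  → in the denominator, contributes 1/m²

Multiplying the contributions: [kg·m/s²] · [1/m²]
Adding exponents of each base unit: kg: 1, m: -1, s: -2
SI base units of pressure: kg/(m·s²)

The claimed units kg/(m·s²) match the derived units, so the claim is correct.

Answer: Yes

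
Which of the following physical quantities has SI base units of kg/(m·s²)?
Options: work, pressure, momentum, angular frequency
Checking the SI base units of each option:
  work (W = Fd): kg·m²/s²  ✗
  pressure (P = F/A): kg/(m·s²)  ✓ matches
  momentum (p = mv): kg·m/s  ✗
  angular frequency (ω = 2πf): 1/s  ✗

Only pressure has units kg/(m·s²).

Answer: pressure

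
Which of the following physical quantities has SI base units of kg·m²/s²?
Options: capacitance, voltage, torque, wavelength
Checking the SI base units of each option:
  capacitance (C = Q/V): s⁴·A²/(kg·m²)  ✗
  voltage (V = IR): kg·m²/(s³·A)  ✗
  torque (τ = Fr): kg·m²/s²  ✓ matches
  wavelength (λ = v/f): m  ✗

Only torque has units kg·m²/s².

Answer: torque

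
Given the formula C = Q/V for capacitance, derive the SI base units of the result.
Units of each symbol in C = Q/V:
  Q (charge, in coulombs): s·A
  V (voltage, in volts): kg·m²/(s³·A)  → in the denominator, contributes s³·A/(kg·m²)

Multiplying the contributions: [s·A] · [s³·A/(kg·m²)]
Adding exponents of each base unit: kg: -1, m: -2, s: 4, A: 2
SI base units of capacitance: s⁴·A²/(kg·m²)

Answer: s⁴·A²/(kg·m²)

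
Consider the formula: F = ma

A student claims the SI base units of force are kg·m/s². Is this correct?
Units of each symbol in F = ma:
  m (mass): kg
  a (acceleration): m/s²

Multiplying the contributions: [kg] · [m/s²]
Adding exponents of each base unit: kg: 1, m: 1, s: -2
SI base units of force: kg·m/s²

The claimed units kg·m/s² match the derived units, so the claim is correct.

Answer: Yes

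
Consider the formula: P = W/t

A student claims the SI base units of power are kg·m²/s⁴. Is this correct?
Units of each symbol in P = W/t:
  W (work): kg·m²/s²
  t (time): s  → in the denominator, contributes 1/s

Multiplying the contributions: [kg·m²/s²] · [1/s]
Adding exponents of each base unit: kg: 1, m: 2, s: -3
SI base units of power: kg·m²/s³

The claimed units kg·m²/s⁴ (exponents kg: 1, m: 2, s: -4) do not match the derived units kg·m²/s³ (exponents kg: 1, m: 2, s: -3), so the claim is incorrect.

Answer: No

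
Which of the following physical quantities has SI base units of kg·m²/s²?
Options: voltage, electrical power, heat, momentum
Checking the SI base units of each option:
  voltage (V = IR): kg·m²/(s³·A)  ✗
  electrical power (P = IV): kg·m²/s³  ✗
  heat (Q = mcΔT): kg·m²/s²  ✓ matches
  momentum (p = mv): kg·m/s  ✗

Only heat has units kg·m²/s².

Answer: heat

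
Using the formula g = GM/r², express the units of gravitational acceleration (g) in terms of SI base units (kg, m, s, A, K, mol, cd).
Units of each symbol in g = GM/r²:
  G (gravitational constant): m³/(kg·s²)
  M (mass): kg
  r (distance): m  → to the power 2 in the denominator, contributes 1/m²

Multiplying the contributions: [m³/(kg·s²)] · [kg] · [1/m²]
Adding exponents of each base unit: m: 1, s: -2
SI base units of gravitational acceleration: m/s²

Answer: m/s²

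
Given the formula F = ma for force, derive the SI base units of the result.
Units of each symbol in F = ma:
  m (mass): kg
  a (acceleration): m/s²

Multiplying the contributions: [kg] · [m/s²]
Adding exponents of each base unit: kg: 1, m: 1, s: -2
SI base units of force: kg·m/s²

Answer: kg·m/s²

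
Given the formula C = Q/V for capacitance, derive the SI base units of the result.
Units of each symbol in C = Q/V:
  Q (charge, in coulombs): s·A
  V (voltage, in volts): kg·m²/(s³·A)  → in the denominator, contributes s³·A/(kg·m²)

Multiplying the contributions: [s·A] · [s³·A/(kg·m²)]
Adding exponents of each base unit: kg: -1, m: -2, s: 4, A: 2
SI base units of capacitance: s⁴·A²/(kg·m²)

Answer: s⁴·A²/(kg·m²)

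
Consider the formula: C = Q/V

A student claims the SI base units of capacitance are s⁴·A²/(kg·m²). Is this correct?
Units of each symbol in C = Q/V:
  Q (charge, in coulombs): s·A
  V (voltage, in volts): kg·m²/(s³·A)  → in the denominator, contributes s³·A/(kg·m²)

Multiplying the contributions: [s·A] · [s³·A/(kg·m²)]
Adding exponents of each base unit: kg: -1, m: -2, s: 4, A: 2
SI base units of capacitance: s⁴·A²/(kg·m²)

The claimed units s⁴·A²/(kg·m²) match the derived units, so the claim is correct.

Answer: Yes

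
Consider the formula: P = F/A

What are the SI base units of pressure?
Units of each symbol in P = F/A:
  F (force): kg·m/s²
  A (area): m²  → in the denominator, contributes 1/m²

Multiplying the contributions: [kg·m/s²] · [1/m²]
Adding exponents of each base unit: kg: 1, m: -1, s: -2
SI base units of pressure: kg/(m·s²)

Answer: kg/(m·s²)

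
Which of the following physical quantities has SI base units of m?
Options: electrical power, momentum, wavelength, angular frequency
Checking the SI base units of each option:
  electrical power (P = IV): kg·m²/s³  ✗
  momentum (p = mv): kg·m/s  ✗
  wavelength (λ = v/f): m  ✓ matches
  angular frequency (ω = 2πf): 1/s  ✗

Only wavelength has units m.

Answer: wavelength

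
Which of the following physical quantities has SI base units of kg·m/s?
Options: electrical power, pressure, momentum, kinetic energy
Checking the SI base units of each option:
  electrical power (P = IV): kg·m²/s³  ✗
  pressure (P = F/A): kg/(m·s²)  ✗
  momentum (p = mv): kg·m/s  ✓ matches
  kinetic energy (E = ½mv²): kg·m²/s²  ✗

Only momentum has units kg·m/s.

Answer: momentum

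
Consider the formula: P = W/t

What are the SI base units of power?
Units of each symbol in P = W/t:
  W (work): kg·m²/s²
  t (time): s  → in the denominator, contributes 1/s

Multiplying the contributions: [kg·m²/s²] · [1/s]
Adding exponents of each base unit: kg: 1, m: 2, s: -3
SI base units of power: kg·m²/s³

Answer: kg·m²/s³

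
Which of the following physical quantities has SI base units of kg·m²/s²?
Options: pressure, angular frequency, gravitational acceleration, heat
Checking the SI base units of each option:
  pressure (P = F/A): kg/(m·s²)  ✗
  angular frequency (ω = 2πf): 1/s  ✗
  gravitational acceleration (g = GM/r²): m/s²  ✗
  heat (Q = mcΔT): kg·m²/s²  ✓ matches

Only heat has units kg·m²/s².

Answer: heat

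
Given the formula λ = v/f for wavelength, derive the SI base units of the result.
Units of each symbol in λ = v/f:
  v (wave speed): m/s
  f (frequency): 1/s  → in the denominator, contributes s

Multiplying the contributions: [m/s] · [s]
Adding exponents of each base unit: m: 1
SI base units of wavelength: m

Answer: m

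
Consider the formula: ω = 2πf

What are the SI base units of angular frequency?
Units of each symbol in ω = 2πf:
  f (frequency): 1/s
  The factor 2π is dimensionless.

Multiplying the contributions: [1/s]
Adding exponents of each base unit: s: -1
SI base units of angular frequency: 1/s

Answer: 1/s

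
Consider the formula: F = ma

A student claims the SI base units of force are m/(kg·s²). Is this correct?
Units of each symbol in F = ma:
  m (mass): kg
  a (acceleration): m/s²

Multiplying the contributions: [kg] · [m/s²]
Adding exponents of each base unit: kg: 1, m: 1, s: -2
SI base units of force: kg·m/s²

The claimed units m/(kg·s²) (exponents kg: -1, m: 1, s: -2) do not match the derived units kg·m/s² (exponents kg: 1, m: 1, s: -2), so the claim is incorrect.

Answer: No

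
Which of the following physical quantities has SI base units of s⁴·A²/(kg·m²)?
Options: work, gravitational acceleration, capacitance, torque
Checking the SI base units of each option:
  work (W = Fd): kg·m²/s²  ✗
  gravitational acceleration (g = GM/r²): m/s²  ✗
  capacitance (C = Q/V): s⁴·A²/(kg·m²)  ✓ matches
  torque (τ = Fr): kg·m²/s²  ✗

Only capacitance has units s⁴·A²/(kg·m²).

Answer: capacitance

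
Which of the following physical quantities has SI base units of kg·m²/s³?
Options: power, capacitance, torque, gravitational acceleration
Checking the SI base units of each option:
  power (P = W/t): kg·m²/s³  ✓ matches
  capacitance (C = Q/V): s⁴·A²/(kg·m²)  ✗
  torque (τ = Fr): kg·m²/s²  ✗
  gravitational acceleration (g = GM/r²): m/s²  ✗

Only power has units kg·m²/s³.

Answer: power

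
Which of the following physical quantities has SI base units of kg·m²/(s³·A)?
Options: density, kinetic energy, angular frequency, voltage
Checking the SI base units of each option:
  density (ρ = m/V): kg/m³  ✗
  kinetic energy (E = ½mv²): kg·m²/s²  ✗
  angular frequency (ω = 2πf): 1/s  ✗
  voltage (V = IR): kg·m²/(s³·A)  ✓ matches

Only voltage has units kg·m²/(s³·A).

Answer: voltage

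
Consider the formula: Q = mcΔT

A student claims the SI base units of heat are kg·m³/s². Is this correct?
Units of each symbol in Q = mcΔT:
  m (mass): kg
  c (specific heat capacity, in J/(kg·K)): m²/(s²·K)
  ΔT (temperature change): K

Multiplying the contributions: [kg] · [m²/(s²·K)] · [K]
Adding exponents of each base unit: kg: 1, m: 2, s: -2
SI base units of heat: kg·m²/s²

The claimed units kg·m³/s² (exponents kg: 1, m: 3, s: -2) do not match the derived units kg·m²/s² (exponents kg: 1, m: 2, s: -2), so the claim is incorrect.

Answer: No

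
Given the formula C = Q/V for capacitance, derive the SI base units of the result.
Units of each symbol in C = Q/V:
  Q (charge, in coulombs): s·A
  V (voltage, in volts): kg·m²/(s³·A)  → in the denominator, contributes s³·A/(kg·m²)

Multiplying the contributions: [s·A] · [s³·A/(kg·m²)]
Adding exponents of each base unit: kg: -1, m: -2, s: 4, A: 2
SI base units of capacitance: s⁴·A²/(kg·m²)

Answer: s⁴·A²/(kg·m²)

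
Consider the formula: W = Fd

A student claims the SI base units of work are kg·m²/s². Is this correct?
Units of each symbol in W = Fd:
  F (force): kg·m/s²
  d (displacement): m

Multiplying the contributions: [kg·m/s²] · [m]
Adding exponents of each base unit: kg: 1, m: 2, s: -2
SI base units of work: kg·m²/s²

The claimed units kg·m²/s² match the derived units, so the claim is correct.

Answer: Yes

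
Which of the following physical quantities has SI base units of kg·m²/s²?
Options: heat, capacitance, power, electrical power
Checking the SI base units of each option:
  heat (Q = mcΔT): kg·m²/s²  ✓ matches
  capacitance (C = Q/V): s⁴·A²/(kg·m²)  ✗
  power (P = W/t): kg·m²/s³  ✗
  electrical power (P = IV): kg·m²/s³  ✗

Only heat has units kg·m²/s².

Answer: heat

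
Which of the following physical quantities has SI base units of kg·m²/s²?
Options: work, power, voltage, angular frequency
Checking the SI base units of each option:
  work (W = Fd): kg·m²/s²  ✓ matches
  power (P = W/t): kg·m²/s³  ✗
  voltage (V = IR): kg·m²/(s³·A)  ✗
  angular frequency (ω = 2πf): 1/s  ✗

Only work has units kg·m²/s².

Answer: work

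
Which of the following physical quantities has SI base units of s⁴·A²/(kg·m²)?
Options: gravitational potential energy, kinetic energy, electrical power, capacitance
Checking the SI base units of each option:
  gravitational potential energy (U = -GMm/r): kg·m²/s²  ✗
  kinetic energy (E = ½mv²): kg·m²/s²  ✗
  electrical power (P = IV): kg·m²/s³  ✗
  capacitance (C = Q/V): s⁴·A²/(kg·m²)  ✓ matches

Only capacitance has units s⁴·A²/(kg·m²).

Answer: capacitance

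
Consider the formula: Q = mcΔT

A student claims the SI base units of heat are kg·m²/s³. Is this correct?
Units of each symbol in Q = mcΔT:
  m (mass): kg
  c (specific heat capacity, in J/(kg·K)): m²/(s²·K)
  ΔT (temperature change): K

Multiplying the contributions: [kg] · [m²/(s²·K)] · [K]
Adding exponents of each base unit: kg: 1, m: 2, s: -2
SI base units of heat: kg·m²/s²

The claimed units kg·m²/s³ (exponents kg: 1, m: 2, s: -3) do not match the derived units kg·m²/s² (exponents kg: 1, m: 2, s: -2), so the claim is incorrect.

Answer: No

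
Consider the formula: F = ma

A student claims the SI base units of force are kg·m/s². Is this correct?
Units of each symbol in F = ma:
  m (mass): kg
  a (acceleration): m/s²

Multiplying the contributions: [kg] · [m/s²]
Adding exponents of each base unit: kg: 1, m: 1, s: -2
SI base units of force: kg·m/s²

The claimed units kg·m/s² match the derived units, so the claim is correct.

Answer: Yes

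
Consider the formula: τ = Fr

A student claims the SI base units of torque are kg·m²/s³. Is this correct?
Units of each symbol in τ = Fr:
  F (force): kg·m/s²
  r (lever arm): m

Multiplying the contributions: [kg·m/s²] · [m]
Adding exponents of each base unit: kg: 1, m: 2, s: -2
SI base units of torque: kg·m²/s²

The claimed units kg·m²/s³ (exponents kg: 1, m: 2, s: -3) do not match the derived units kg·m²/s² (exponents kg: 1, m: 2, s: -2), so the claim is incorrect.

Answer: No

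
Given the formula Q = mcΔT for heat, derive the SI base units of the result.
Units of each symbol in Q = mcΔT:
  m (mass): kg
  c (specific heat capacity, in J/(kg·K)): m²/(s²·K)
  ΔT (temperature change): K

Multiplying the contributions: [kg] · [m²/(s²·K)] · [K]
Adding exponents of each base unit: kg: 1, m: 2, s: -2
SI base units of heat: kg·m²/s²

Answer: kg·m²/s²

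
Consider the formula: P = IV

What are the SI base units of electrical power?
Units of each symbol in P = IV:
  I (current): A
  V (voltage, in volts): kg·m²/(s³·A)

Multiplying the contributions: [A] · [kg·m²/(s³·A)]
Adding exponents of each base unit: kg: 1, m: 2, s: -3
SI base units of electrical power: kg·m²/s³

Answer: kg·m²/s³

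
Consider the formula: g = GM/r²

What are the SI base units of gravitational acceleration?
Units of each symbol in g = GM/r²:
  G (gravitational constant): m³/(kg·s²)
  M (mass): kg
  r (distance): m  → to the power 2 in the denominator, contributes 1/m²

Multiplying the contributions: [m³/(kg·s²)] · [kg] · [1/m²]
Adding exponents of each base unit: m: 1, s: -2
SI base units of gravitational acceleration: m/s²

Answer: m/s²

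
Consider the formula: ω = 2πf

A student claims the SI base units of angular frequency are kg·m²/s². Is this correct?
Units of each symbol in ω = 2πf:
  f (frequency): 1/s
  The factor 2π is dimensionless.

Multiplying the contributions: [1/s]
Adding exponents of each base unit: s: -1
SI base units of angular frequency: 1/s

The claimed units kg·m²/s² (exponents kg: 1, m: 2, s: -2) do not match the derived units 1/s (exponents s: -1), so the claim is incorrect.

Answer: No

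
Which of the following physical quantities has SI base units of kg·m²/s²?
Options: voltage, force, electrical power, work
Checking the SI base units of each option:
  voltage (V = IR): kg·m²/(s³·A)  ✗
  force (F = ma): kg·m/s²  ✗
  electrical power (P = IV): kg·m²/s³  ✗
  work (W = Fd): kg·m²/s²  ✓ matches

Only work has units kg·m²/s².

Answer: work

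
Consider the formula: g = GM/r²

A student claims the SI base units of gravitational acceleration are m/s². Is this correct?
Units of each symbol in g = GM/r²:
  G (gravitational constant): m³/(kg·s²)
  M (mass): kg
  r (distance): m  → to the power 2 in the denominator, contributes 1/m²

Multiplying the contributions: [m³/(kg·s²)] · [kg] · [1/m²]
Adding exponents of each base unit: m: 1, s: -2
SI base units of gravitational acceleration: m/s²

The claimed units m/s² match the derived units, so the claim is correct.

Answer: Yes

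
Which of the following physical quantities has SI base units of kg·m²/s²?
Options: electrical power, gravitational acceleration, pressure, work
Checking the SI base units of each option:
  electrical power (P = IV): kg·m²/s³  ✗
  gravitational acceleration (g = GM/r²): m/s²  ✗
  pressure (P = F/A): kg/(m·s²)  ✗
  work (W = Fd): kg·m²/s²  ✓ matches

Only work has units kg·m²/s².

Answer: work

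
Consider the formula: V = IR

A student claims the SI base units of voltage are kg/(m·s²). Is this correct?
Units of each symbol in V = IR:
  I (current): A
  R (resistance, in ohms): kg·m²/(s³·A²)

Multiplying the contributions: [A] · [kg·m²/(s³·A²)]
Adding exponents of each base unit: kg: 1, m: 2, s: -3, A: -1
SI base units of voltage: kg·m²/(s³·A)

The claimed units kg/(m·s²) (exponents kg: 1, m: -1, s: -2) do not match the derived units kg·m²/(s³·A) (exponents kg: 1, m: 2, s: -3, A: -1), so the claim is incorrect.

Answer: No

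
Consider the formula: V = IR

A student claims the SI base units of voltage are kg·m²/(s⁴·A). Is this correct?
Units of each symbol in V = IR:
  I (current): A
  R (resistance, in ohms): kg·m²/(s³·A²)

Multiplying the contributions: [A] · [kg·m²/(s³·A²)]
Adding exponents of each base unit: kg: 1, m: 2, s: -3, A: -1
SI base units of voltage: kg·m²/(s³·A)

The claimed units kg·m²/(s⁴·A) (exponents kg: 1, m: 2, s: -4, A: -1) do not match the derived units kg·m²/(s³·A) (exponents kg: 1, m: 2, s: -3, A: -1), so the claim is incorrect.

Answer: No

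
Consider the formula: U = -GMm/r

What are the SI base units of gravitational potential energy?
Units of each symbol in U = -GMm/r:
  G (gravitational constant): m³/(kg·s²)
  M (mass): kg
  m (mass): kg
  r (distance): m  → in the denominator, contributes 1/m
  The minus sign does not affect the units.

Multiplying the contributions: [m³/(kg·s²)] · [kg] · [kg] · [1/m]
Adding exponents of each base unit: kg: 1, m: 2, s: -2
SI base units of gravitational potential energy: kg·m²/s²

Answer: kg·m²/s²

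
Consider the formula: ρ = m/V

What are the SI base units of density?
Units of each symbol in ρ = m/V:
  m (mass): kg
  V (volume): m³  → in the denominator, contributes 1/m³

Multiplying the contributions: [kg] · [1/m³]
Adding exponents of each base unit: kg: 1, m: -3
SI base units of density: kg/m³

Answer: kg/m³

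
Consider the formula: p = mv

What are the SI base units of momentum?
Units of each symbol in p = mv:
  m (mass): kg
  v (velocity): m/s

Multiplying the contributions: [kg] · [m/s]
Adding exponents of each base unit: kg: 1, m: 1, s: -1
SI base units of momentum: kg·m/s

Answer: kg·m/s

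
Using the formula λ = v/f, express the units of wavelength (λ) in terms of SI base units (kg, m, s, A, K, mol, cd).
Units of each symbol in λ = v/f:
  v (wave speed): m/s
  f (frequency): 1/s  → in the denominator, contributes s

Multiplying the contributions: [m/s] · [s]
Adding exponents of each base unit: m: 1
SI base units of wavelength: m

Answer: m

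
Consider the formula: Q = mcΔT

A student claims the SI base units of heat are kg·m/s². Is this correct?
Units of each symbol in Q = mcΔT:
  m (mass): kg
  c (specific heat capacity, in J/(kg·K)): m²/(s²·K)
  ΔT (temperature change): K

Multiplying the contributions: [kg] · [m²/(s²·K)] · [K]
Adding exponents of each base unit: kg: 1, m: 2, s: -2
SI base units of heat: kg·m²/s²

The claimed units kg·m/s² (exponents kg: 1, m: 1, s: -2) do not match the derived units kg·m²/s² (exponents kg: 1, m: 2, s: -2), so the claim is incorrect.

Answer: No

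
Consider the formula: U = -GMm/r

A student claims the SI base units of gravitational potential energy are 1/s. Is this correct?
Units of each symbol in U = -GMm/r:
  G (gravitational constant): m³/(kg·s²)
  M (mass): kg
  m (mass): kg
  r (distance): m  → in the denominator, contributes 1/m
  The minus sign does not affect the units.

Multiplying the contributions: [m³/(kg·s²)] · [kg] · [kg] · [1/m]
Adding exponents of each base unit: kg: 1, m: 2, s: -2
SI base units of gravitational potential energy: kg·m²/s²

The claimed units 1/s (exponents s: -1) do not match the derived units kg·m²/s² (exponents kg: 1, m: 2, s: -2), so the claim is incorrect.

Answer: No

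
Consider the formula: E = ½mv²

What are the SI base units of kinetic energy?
Units of each symbol in E = ½mv²:
  m (mass): kg
  v (speed): m/s  → to the power 2, contributes m²/s²
  The factor ½ is dimensionless.

Multiplying the contributions: [kg] · [m²/s²]
Adding exponents of each base unit: kg: 1, m: 2, s: -2
SI base units of kinetic energy: kg·m²/s²

Answer: kg·m²/s²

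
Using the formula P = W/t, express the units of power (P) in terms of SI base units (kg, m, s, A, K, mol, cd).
Units of each symbol in P = W/t:
  W (work): kg·m²/s²
  t (time): s  → in the denominator, contributes 1/s

Multiplying the contributions: [kg·m²/s²] · [1/s]
Adding exponents of each base unit: kg: 1, m: 2, s: -3
SI base units of power: kg·m²/s³

Answer: kg·m²/s³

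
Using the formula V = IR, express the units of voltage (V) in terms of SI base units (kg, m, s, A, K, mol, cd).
Units of each symbol in V = IR:
  I (current): A
  R (resistance, in ohms): kg·m²/(s³·A²)

Multiplying the contributions: [A] · [kg·m²/(s³·A²)]
Adding exponents of each base unit: kg: 1, m: 2, s: -3, A: -1
SI base units of voltage: kg·m²/(s³·A)

Answer: kg·m²/(s³·A)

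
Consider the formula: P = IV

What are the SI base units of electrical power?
Units of each symbol in P = IV:
  I (current): A
  V (voltage, in volts): kg·m²/(s³·A)

Multiplying the contributions: [A] · [kg·m²/(s³·A)]
Adding exponents of each base unit: kg: 1, m: 2, s: -3
SI base units of electrical power: kg·m²/s³

Answer: kg·m²/s³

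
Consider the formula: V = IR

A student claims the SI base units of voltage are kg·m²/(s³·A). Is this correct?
Units of each symbol in V = IR:
  I (current): A
  R (resistance, in ohms): kg·m²/(s³·A²)

Multiplying the contributions: [A] · [kg·m²/(s³·A²)]
Adding exponents of each base unit: kg: 1, m: 2, s: -3, A: -1
SI base units of voltage: kg·m²/(s³·A)

The claimed units kg·m²/(s³·A) match the derived units, so the claim is correct.

Answer: Yes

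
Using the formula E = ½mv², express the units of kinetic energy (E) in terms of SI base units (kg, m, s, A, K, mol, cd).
Units of each symbol in E = ½mv²:
  m (mass): kg
  v (speed): m/s  → to the power 2, contributes m²/s²
  The factor ½ is dimensionless.

Multiplying the contributions: [kg] · [m²/s²]
Adding exponents of each base unit: kg: 1, m: 2, s: -2
SI base units of kinetic energy: kg·m²/s²

Answer: kg·m²/s²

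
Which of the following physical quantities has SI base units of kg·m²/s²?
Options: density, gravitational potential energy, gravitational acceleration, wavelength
Checking the SI base units of each option:
  density (ρ = m/V): kg/m³  ✗
  gravitational potential energy (U = -GMm/r): kg·m²/s²  ✓ matches
  gravitational acceleration (g = GM/r²): m/s²  ✗
  wavelength (λ = v/f): m  ✗

Only gravitational potential energy has units kg·m²/s².

Answer: gravitational potential energy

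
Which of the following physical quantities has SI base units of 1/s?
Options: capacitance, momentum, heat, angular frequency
Checking the SI base units of each option:
  capacitance (C = Q/V): s⁴·A²/(kg·m²)  ✗
  momentum (p = mv): kg·m/s  ✗
  heat (Q = mcΔT): kg·m²/s²  ✗
  angular frequency (ω = 2πf): 1/s  ✓ matches

Only angular frequency has units 1/s.

Answer: angular frequency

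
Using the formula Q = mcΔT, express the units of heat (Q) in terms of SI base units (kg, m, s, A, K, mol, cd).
Units of each symbol in Q = mcΔT:
  m (mass): kg
  c (specific heat capacity, in J/(kg·K)): m²/(s²·K)
  ΔT (temperature change): K

Multiplying the contributions: [kg] · [m²/(s²·K)] · [K]
Adding exponents of each base unit: kg: 1, m: 2, s: -2
SI base units of heat: kg·m²/s²

Answer: kg·m²/s²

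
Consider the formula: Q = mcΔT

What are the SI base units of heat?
Units of each symbol in Q = mcΔT:
  m (mass): kg
  c (specific heat capacity, in J/(kg·K)): m²/(s²·K)
  ΔT (temperature change): K

Multiplying the contributions: [kg] · [m²/(s²·K)] · [K]
Adding exponents of each base unit: kg: 1, m: 2, s: -2
SI base units of heat: kg·m²/s²

Answer: kg·m²/s²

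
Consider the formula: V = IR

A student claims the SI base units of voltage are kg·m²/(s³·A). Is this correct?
Units of each symbol in V = IR:
  I (current): A
  R (resistance, in ohms): kg·m²/(s³·A²)

Multiplying the contributions: [A] · [kg·m²/(s³·A²)]
Adding exponents of each base unit: kg: 1, m: 2, s: -3, A: -1
SI base units of voltage: kg·m²/(s³·A)

The claimed units kg·m²/(s³·A) match the derived units, so the claim is correct.

Answer: Yes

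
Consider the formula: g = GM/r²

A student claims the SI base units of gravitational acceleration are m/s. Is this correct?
Units of each symbol in g = GM/r²:
  G (gravitational constant): m³/(kg·s²)
  M (mass): kg
  r (distance): m  → to the power 2 in the denominator, contributes 1/m²

Multiplying the contributions: [m³/(kg·s²)] · [kg] · [1/m²]
Adding exponents of each base unit: m: 1, s: -2
SI base units of gravitational acceleration: m/s²

The claimed units m/s (exponents m: 1, s: -1) do not match the derived units m/s² (exponents m: 1, s: -2), so the claim is incorrect.

Answer: No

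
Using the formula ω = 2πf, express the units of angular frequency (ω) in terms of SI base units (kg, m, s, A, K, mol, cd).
Units of each symbol in ω = 2πf:
  f (frequency): 1/s
  The factor 2π is dimensionless.

Multiplying the contributions: [1/s]
Adding exponents of each base unit: s: -1
SI base units of angular frequency: 1/s

Answer: 1/s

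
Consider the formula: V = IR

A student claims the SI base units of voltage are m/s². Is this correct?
Units of each symbol in V = IR:
  I (current): A
  R (resistance, in ohms): kg·m²/(s³·A²)

Multiplying the contributions: [A] · [kg·m²/(s³·A²)]
Adding exponents of each base unit: kg: 1, m: 2, s: -3, A: -1
SI base units of voltage: kg·m²/(s³·A)

The claimed units m/s² (exponents m: 1, s: -2) do not match the derived units kg·m²/(s³·A) (exponents kg: 1, m: 2, s: -3, A: -1), so the claim is incorrect.

Answer: No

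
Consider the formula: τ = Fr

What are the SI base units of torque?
Units of each symbol in τ = Fr:
  F (force): kg·m/s²
  r (lever arm): m

Multiplying the contributions: [kg·m/s²] · [m]
Adding exponents of each base unit: kg: 1, m: 2, s: -2
SI base units of torque: kg·m²/s²

Answer: kg·m²/s²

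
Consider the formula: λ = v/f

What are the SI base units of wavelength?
Units of each symbol in λ = v/f:
  v (wave speed): m/s
  f (frequency): 1/s  → in the denominator, contributes s

Multiplying the contributions: [m/s] · [s]
Adding exponents of each base unit: m: 1
SI base units of wavelength: m

Answer: m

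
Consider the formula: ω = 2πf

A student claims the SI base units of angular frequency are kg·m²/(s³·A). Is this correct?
Units of each symbol in ω = 2πf:
  f (frequency): 1/s
  The factor 2π is dimensionless.

Multiplying the contributions: [1/s]
Adding exponents of each base unit: s: -1
SI base units of angular frequency: 1/s

The claimed units kg·m²/(s³·A) (exponents kg: 1, m: 2, s: -3, A: -1) do not match the derived units 1/s (exponents s: -1), so the claim is incorrect.

Answer: No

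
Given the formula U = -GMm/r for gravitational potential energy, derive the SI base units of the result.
Units of each symbol in U = -GMm/r:
  G (gravitational constant): m³/(kg·s²)
  M (mass): kg
  m (mass): kg
  r (distance): m  → in the denominator, contributes 1/m
  The minus sign does not affect the units.

Multiplying the contributions: [m³/(kg·s²)] · [kg] · [kg] · [1/m]
Adding exponents of each base unit: kg: 1, m: 2, s: -2
SI base units of gravitational potential energy: kg·m²/s²

Answer: kg·m²/s²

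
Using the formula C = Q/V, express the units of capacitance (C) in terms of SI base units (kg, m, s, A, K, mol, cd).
Units of each symbol in C = Q/V:
  Q (charge, in coulombs): s·A
  V (voltage, in volts): kg·m²/(s³·A)  → in the denominator, contributes s³·A/(kg·m²)

Multiplying the contributions: [s·A] · [s³·A/(kg·m²)]
Adding exponents of each base unit: kg: -1, m: -2, s: 4, A: 2
SI base units of capacitance: s⁴·A²/(kg·m²)

Answer: s⁴·A²/(kg·m²)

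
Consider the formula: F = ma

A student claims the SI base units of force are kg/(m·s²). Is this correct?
Units of each symbol in F = ma:
  m (mass): kg
  a (acceleration): m/s²

Multiplying the contributions: [kg] · [m/s²]
Adding exponents of each base unit: kg: 1, m: 1, s: -2
SI base units of force: kg·m/s²

The claimed units kg/(m·s²) (exponents kg: 1, m: -1, s: -2) do not match the derived units kg·m/s² (exponents kg: 1, m: 1, s: -2), so the claim is incorrect.

Answer: No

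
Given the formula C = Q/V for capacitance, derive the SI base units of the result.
Units of each symbol in C = Q/V:
  Q (charge, in coulombs): s·A
  V (voltage, in volts): kg·m²/(s³·A)  → in the denominator, contributes s³·A/(kg·m²)

Multiplying the contributions: [s·A] · [s³·A/(kg·m²)]
Adding exponents of each base unit: kg: -1, m: -2, s: 4, A: 2
SI base units of capacitance: s⁴·A²/(kg·m²)

Answer: s⁴·A²/(kg·m²)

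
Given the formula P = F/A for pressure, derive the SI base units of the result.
Units of each symbol in P = F/A:
  F (force): kg·m/s²
  A (area): m²  → in the denominator, contributes 1/m²

Multiplying the contributions: [kg·m/s²] · [1/m²]
Adding exponents of each base unit: kg: 1, m: -1, s: -2
SI base units of pressure: kg/(m·s²)

Answer: kg/(m·s²)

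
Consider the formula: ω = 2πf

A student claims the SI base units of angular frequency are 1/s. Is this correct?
Units of each symbol in ω = 2πf:
  f (frequency): 1/s
  The factor 2π is dimensionless.

Multiplying the contributions: [1/s]
Adding exponents of each base unit: s: -1
SI base units of angular frequency: 1/s

The claimed units 1/s match the derived units, so the claim is correct.

Answer: Yes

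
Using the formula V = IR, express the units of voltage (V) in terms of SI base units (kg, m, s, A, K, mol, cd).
Units of each symbol in V = IR:
  I (current): A
  R (resistance, in ohms): kg·m²/(s³·A²)

Multiplying the contributions: [A] · [kg·m²/(s³·A²)]
Adding exponents of each base unit: kg: 1, m: 2, s: -3, A: -1
SI base units of voltage: kg·m²/(s³·A)

Answer: kg·m²/(s³·A)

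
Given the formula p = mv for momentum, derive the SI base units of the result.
Units of each symbol in p = mv:
  m (mass): kg
  v (velocity): m/s

Multiplying the contributions: [kg] · [m/s]
Adding exponents of each base unit: kg: 1, m: 1, s: -1
SI base units of momentum: kg·m/s

Answer: kg·m/s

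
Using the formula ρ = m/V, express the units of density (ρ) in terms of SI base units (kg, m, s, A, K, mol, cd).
Units of each symbol in ρ = m/V:
  m (mass): kg
  V (volume): m³  → in the denominator, contributes 1/m³

Multiplying the contributions: [kg] · [1/m³]
Adding exponents of each base unit: kg: 1, m: -3
SI base units of density: kg/m³

Answer: kg/m³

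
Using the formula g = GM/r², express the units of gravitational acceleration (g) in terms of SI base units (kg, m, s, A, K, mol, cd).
Units of each symbol in g = GM/r²:
  G (gravitational constant): m³/(kg·s²)
  M (mass): kg
  r (distance): m  → to the power 2 in the denominator, contributes 1/m²

Multiplying the contributions: [m³/(kg·s²)] · [kg] · [1/m²]
Adding exponents of each base unit: m: 1, s: -2
SI base units of gravitational acceleration: m/s²

Answer: m/s²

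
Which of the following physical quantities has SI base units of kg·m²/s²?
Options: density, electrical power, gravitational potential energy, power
Checking the SI base units of each option:
  density (ρ = m/V): kg/m³  ✗
  electrical power (P = IV): kg·m²/s³  ✗
  gravitational potential energy (U = -GMm/r): kg·m²/s²  ✓ matches
  power (P = W/t): kg·m²/s³  ✗

Only gravitational potential energy has units kg·m²/s².

Answer: gravitational potential energy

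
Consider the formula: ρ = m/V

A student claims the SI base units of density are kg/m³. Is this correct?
Units of each symbol in ρ = m/V:
  m (mass): kg
  V (volume): m³  → in the denominator, contributes 1/m³

Multiplying the contributions: [kg] · [1/m³]
Adding exponents of each base unit: kg: 1, m: -3
SI base units of density: kg/m³

The claimed units kg/m³ match the derived units, so the claim is correct.

Answer: Yes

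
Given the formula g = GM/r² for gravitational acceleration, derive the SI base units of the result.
Units of each symbol in g = GM/r²:
  G (gravitational constant): m³/(kg·s²)
  M (mass): kg
  r (distance): m  → to the power 2 in the denominator, contributes 1/m²

Multiplying the contributions: [m³/(kg·s²)] · [kg] · [1/m²]
Adding exponents of each base unit: m: 1, s: -2
SI base units of gravitational acceleration: m/s²

Answer: m/s²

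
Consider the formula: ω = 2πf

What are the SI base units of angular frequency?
Units of each symbol in ω = 2πf:
  f (frequency): 1/s
  The factor 2π is dimensionless.

Multiplying the contributions: [1/s]
Adding exponents of each base unit: s: -1
SI base units of angular frequency: 1/s

Answer: 1/s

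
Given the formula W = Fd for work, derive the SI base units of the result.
Units of each symbol in W = Fd:
  F (force): kg·m/s²
  d (displacement): m

Multiplying the contributions: [kg·m/s²] · [m]
Adding exponents of each base unit: kg: 1, m: 2, s: -2
SI base units of work: kg·m²/s²

Answer: kg·m²/s²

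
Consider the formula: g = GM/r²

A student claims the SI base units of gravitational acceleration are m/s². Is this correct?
Units of each symbol in g = GM/r²:
  G (gravitational constant): m³/(kg·s²)
  M (mass): kg
  r (distance): m  → to the power 2 in the denominator, contributes 1/m²

Multiplying the contributions: [m³/(kg·s²)] · [kg] · [1/m²]
Adding exponents of each base unit: m: 1, s: -2
SI base units of gravitational acceleration: m/s²

The claimed units m/s² match the derived units, so the claim is correct.

Answer: Yes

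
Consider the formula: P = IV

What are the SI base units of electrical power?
Units of each symbol in P = IV:
  I (current): A
  V (voltage, in volts): kg·m²/(s³·A)

Multiplying the contributions: [A] · [kg·m²/(s³·A)]
Adding exponents of each base unit: kg: 1, m: 2, s: -3
SI base units of electrical power: kg·m²/s³

Answer: kg·m²/s³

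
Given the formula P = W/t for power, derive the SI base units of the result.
Units of each symbol in P = W/t:
  W (work): kg·m²/s²
  t (time): s  → in the denominator, contributes 1/s

Multiplying the contributions: [kg·m²/s²] · [1/s]
Adding exponents of each base unit: kg: 1, m: 2, s: -3
SI base units of power: kg·m²/s³

Answer: kg·m²/s³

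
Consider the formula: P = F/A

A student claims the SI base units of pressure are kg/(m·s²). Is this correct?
Units of each symbol in P = F/A:
  F (force): kg·m/s²
  A (area): m²  → in the denominator, contributes 1/m²

Multiplying the contributions: [kg·m/s²] · [1/m²]
Adding exponents of each base unit: kg: 1, m: -1, s: -2
SI base units of pressure: kg/(m·s²)

The claimed units kg/(m·s²) match the derived units, so the claim is correct.

Answer: Yes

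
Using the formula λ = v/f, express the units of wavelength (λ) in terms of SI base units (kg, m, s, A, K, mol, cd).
Units of each symbol in λ = v/f:
  v (wave speed): m/s
  f (frequency): 1/s  → in the denominator, contributes s

Multiplying the contributions: [m/s] · [s]
Adding exponents of each base unit: m: 1
SI base units of wavelength: m

Answer: m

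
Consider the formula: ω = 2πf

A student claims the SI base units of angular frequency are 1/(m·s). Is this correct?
Units of each symbol in ω = 2πf:
  f (frequency): 1/s
  The factor 2π is dimensionless.

Multiplying the contributions: [1/s]
Adding exponents of each base unit: s: -1
SI base units of angular frequency: 1/s

The claimed units 1/(m·s) (exponents m: -1, s: -1) do not match the derived units 1/s (exponents s: -1), so the claim is incorrect.

Answer: No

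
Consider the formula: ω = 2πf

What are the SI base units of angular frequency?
Units of each symbol in ω = 2πf:
  f (frequency): 1/s
  The factor 2π is dimensionless.

Multiplying the contributions: [1/s]
Adding exponents of each base unit: s: -1
SI base units of angular frequency: 1/s

Answer: 1/s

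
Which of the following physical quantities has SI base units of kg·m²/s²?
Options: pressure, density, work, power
Checking the SI base units of each option:
  pressure (P = F/A): kg/(m·s²)  ✗
  density (ρ = m/V): kg/m³  ✗
  work (W = Fd): kg·m²/s²  ✓ matches
  power (P = W/t): kg·m²/s³  ✗

Only work has units kg·m²/s².

Answer: work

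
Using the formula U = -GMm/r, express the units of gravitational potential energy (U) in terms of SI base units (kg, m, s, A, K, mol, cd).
Units of each symbol in U = -GMm/r:
  G (gravitational constant): m³/(kg·s²)
  M (mass): kg
  m (mass): kg
  r (distance): m  → in the denominator, contributes 1/m
  The minus sign does not affect the units.

Multiplying the contributions: [m³/(kg·s²)] · [kg] · [kg] · [1/m]
Adding exponents of each base unit: kg: 1, m: 2, s: -2
SI base units of gravitational potential energy: kg·m²/s²

Answer: kg·m²/s²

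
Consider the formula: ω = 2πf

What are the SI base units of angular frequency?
Units of each symbol in ω = 2πf:
  f (frequency): 1/s
  The factor 2π is dimensionless.

Multiplying the contributions: [1/s]
Adding exponents of each base unit: s: -1
SI base units of angular frequency: 1/s

Answer: 1/s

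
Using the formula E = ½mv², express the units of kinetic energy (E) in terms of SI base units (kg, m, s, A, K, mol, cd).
Units of each symbol in E = ½mv²:
  m (mass): kg
  v (speed): m/s  → to the power 2, contributes m²/s²
  The factor ½ is dimensionless.

Multiplying the contributions: [kg] · [m²/s²]
Adding exponents of each base unit: kg: 1, m: 2, s: -2
SI base units of kinetic energy: kg·m²/s²

Answer: kg·m²/s²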